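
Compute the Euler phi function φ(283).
282

283 = 283
φ(n) = n × ∏(1 - 1/p) for each prime p dividing n
φ(283) = 283 × (1 - 1/283) = 282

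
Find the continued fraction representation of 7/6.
[1; 6]

Euclidean algorithm steps:
7 = 1 × 6 + 1
6 = 6 × 1 + 0
Continued fraction: [1; 6]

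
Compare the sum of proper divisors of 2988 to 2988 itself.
abundant

Proper divisors of 2988: sum = 1 + 2 + 3 + 4 + 6 + 9 + 12 + 18 + ... + 498 + 747 + 996 + 1494 (17 divisors) = 4656
Since 4656 > 2988, 2988 is abundant.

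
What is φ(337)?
336

337 = 337
φ(n) = n × ∏(1 - 1/p) for each prime p dividing n
φ(337) = 337 × (1 - 1/337) = 336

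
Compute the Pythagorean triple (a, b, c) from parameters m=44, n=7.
(1887, 616, 1985)

Euclid's formula: a = m² - n², b = 2mn, c = m² + n²
m = 44, n = 7
a = 44² - 7² = 1936 - 49 = 1887
b = 2 × 44 × 7 = 616
c = 44² + 7² = 1936 + 49 = 1985
Verification: 1887² + 616² = 3560769 + 379456 = 3940225 = 1985² ✓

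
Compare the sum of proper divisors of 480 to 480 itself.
abundant

Proper divisors of 480: sum = 1 + 2 + 3 + 4 + 5 + 6 + 8 + 10 + ... + 96 + 120 + 160 + 240 (23 divisors) = 1032
Since 1032 > 480, 480 is abundant.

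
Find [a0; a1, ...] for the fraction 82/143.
[0; 1, 1, 2, 1, 9, 2]

Euclidean algorithm steps:
82 = 0 × 143 + 82
143 = 1 × 82 + 61
82 = 1 × 61 + 21
61 = 2 × 21 + 19
21 = 1 × 19 + 2
19 = 9 × 2 + 1
2 = 2 × 1 + 0
Continued fraction: [0; 1, 1, 2, 1, 9, 2]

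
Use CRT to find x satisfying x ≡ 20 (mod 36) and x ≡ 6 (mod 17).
380

Using Chinese Remainder Theorem:
M = 36 × 17 = 612
M1 = 17, M2 = 36
y1 = 17^(-1) mod 36 = 17
y2 = 36^(-1) mod 17 = 9
x = (20×17×17 + 6×36×9) mod 612 = 380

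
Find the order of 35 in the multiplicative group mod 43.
7

43 is prime, so ord(35) divides φ(43) = 42.
Divisors of 42: 1, 2, 3, 6, 7, 14, 21, 42.
Repeated squaring: 35^1 ≡ 35, 35^2 ≡ 21, 35^4 ≡ 11, 35^8 ≡ 35, 35^16 ≡ 21, 35^32 ≡ 11 (mod 43).
Test 35^d mod 43 for each divisor d in increasing order:
35^1 ≡ 35
35^2 ≡ 21
35^3 = 35^2·35^1 ≡ 4
35^6 = 35^4·35^2 ≡ 16
35^7 = 35^4·35^2·35^1 ≡ 1  ← first divisor giving 1
The order is 7.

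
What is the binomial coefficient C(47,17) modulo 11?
0

Using Lucas' theorem:
Write n=47 and k=17 in base 11:
n in base 11: [4, 3]
k in base 11: [1, 6]
C(47,17) mod 11 = ∏ C(n_i, k_i) mod 11
Digit binomials (mod 11): C(4,1) = 4; C(3,6) = 0 (k_i > n_i)
Product: 4 × 0 = 0 ≡ 0 (mod 11)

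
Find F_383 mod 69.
1

Matrix identity: Q^n = [[F_(n+1), F_n], [F_n, F_(n-1)]] with Q = [[1,1],[1,0]].
n = 383 = 101111111₂. Square-and-multiply, entries mod 69:
Q^1 = [[1,1],[1,0]]
Q^2 = (Q^1)² = [[2,1],[1,1]]
Q^5 = (Q^2)²·Q = [[8,5],[5,3]]
Q^11 = (Q^5)²·Q = [[6,20],[20,55]]
Q^23 = (Q^11)²·Q = [[0,22],[22,47]]
Q^47 = (Q^23)²·Q = [[0,1],[1,68]]
Q^95 = (Q^47)²·Q = [[0,1],[1,68]]
Q^191 = (Q^95)²·Q = [[0,1],[1,68]]
Q^383 = (Q^191)²·Q = [[0,1],[1,68]]
F_383 mod 69 = Q^383[0][1] = 1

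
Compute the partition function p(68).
3087735

p(n) counts ways to write n as a sum of positive integers (order ignored).
Euler's pentagonal recurrence: p(k) = p(k-1) + p(k-2) - p(k-5) - p(k-7) + p(k-12) + p(k-15) - ... (offsets j(3j∓1)/2, signs ++--, p(0)=1, p(<0)=0).
DP table for k = 0..67: p(0)=1, p(1)=1, p(2)=2, p(3)=3, p(4)=5, p(5)=7, p(6)=11, p(7)=15, p(8)=22, p(9)=30, p(10)=42, p(11)=56, p(12)=77, p(13)=101, p(14)=135, p(15)=176, p(16)=231, p(17)=297, p(18)=385, p(19)=490, p(20)=627, p(21)=792, p(22)=1002, p(23)=1255, p(24)=1575, p(25)=1958, p(26)=2436, p(27)=3010, p(28)=3718, p(29)=4565, p(30)=5604, p(31)=6842, p(32)=8349, p(33)=10143, p(34)=12310, p(35)=14883, p(36)=17977, p(37)=21637, p(38)=26015, p(39)=31185, p(40)=37338, p(41)=44583, p(42)=53174, p(43)=63261, p(44)=75175, p(45)=89134, p(46)=105558, p(47)=124754, p(48)=147273, p(49)=173525, p(50)=204226, p(51)=239943, p(52)=281589, p(53)=329931, p(54)=386155, p(55)=451276, p(56)=526823, p(57)=614154, p(58)=715220, p(59)=831820, p(60)=966467, p(61)=1121505, p(62)=1300156, p(63)=1505499, p(64)=1741630, p(65)=2012558, p(66)=2323520, p(67)=2679689.
Final step: p(68) = p(67) + p(66) - p(63) - p(61) + p(56) + p(53) - p(46) - p(42) + p(33) + p(28) - p(17) - p(11)
= 2679689 + 2323520 - 1505499 - 1121505 + 526823 + 329931 - 105558 - 53174 + 10143 + 3718 - 297 - 56
= 3087735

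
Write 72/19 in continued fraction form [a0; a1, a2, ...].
[3; 1, 3, 1, 3]

Euclidean algorithm steps:
72 = 3 × 19 + 15
19 = 1 × 15 + 4
15 = 3 × 4 + 3
4 = 1 × 3 + 1
3 = 3 × 1 + 0
Continued fraction: [3; 1, 3, 1, 3]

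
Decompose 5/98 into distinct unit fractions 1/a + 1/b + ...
1/20 + 1/980

Greedy algorithm:
5/98: ceiling(98/5) = 20, use 1/20
1/980: ceiling(980/1) = 980, use 1/980
Result: 5/98 = 1/20 + 1/980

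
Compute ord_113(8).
28

113 is prime, so ord(8) divides φ(113) = 112.
Divisors of 112: 1, 2, 4, 7, 8, 14, 16, 28, 56, 112.
Repeated squaring: 8^1 ≡ 8, 8^2 ≡ 64, 8^4 ≡ 28, 8^8 ≡ 106, 8^16 ≡ 49, 8^32 ≡ 28, 8^64 ≡ 106 (mod 113).
Test 8^d mod 113 for each divisor d in increasing order:
8^1 ≡ 8
8^2 ≡ 64
8^4 ≡ 28
8^7 = 8^4·8^2·8^1 ≡ 98
8^8 ≡ 106
8^14 = 8^8·8^4·8^2 ≡ 112
8^16 ≡ 49
8^28 = 8^16·8^8·8^4 ≡ 1  ← first divisor giving 1
The order is 28.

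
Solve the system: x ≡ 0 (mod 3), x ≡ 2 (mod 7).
9

Using Chinese Remainder Theorem:
M = 3 × 7 = 21
M1 = 7, M2 = 3
y1 = 7^(-1) mod 3 = 1
y2 = 3^(-1) mod 7 = 5
x = (0×7×1 + 2×3×5) mod 21 = 9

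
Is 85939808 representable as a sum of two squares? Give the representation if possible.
Not possible

Factorization: 85939808 = 2^5 × 139^3
By Fermat: n is sum of two squares iff every prime p ≡ 3 (mod 4) appears to even power.
Prime(s) ≡ 3 (mod 4) with odd exponent: [(139, 3)]
Therefore 85939808 cannot be expressed as a² + b².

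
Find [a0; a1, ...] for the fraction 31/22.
[1; 2, 2, 4]

Euclidean algorithm steps:
31 = 1 × 22 + 9
22 = 2 × 9 + 4
9 = 2 × 4 + 1
4 = 4 × 1 + 0
Continued fraction: [1; 2, 2, 4]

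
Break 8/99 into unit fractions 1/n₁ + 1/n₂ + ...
1/13 + 1/258 + 1/110682

Greedy algorithm:
8/99: ceiling(99/8) = 13, use 1/13
5/1287: ceiling(1287/5) = 258, use 1/258
1/110682: ceiling(110682/1) = 110682, use 1/110682
Result: 8/99 = 1/13 + 1/258 + 1/110682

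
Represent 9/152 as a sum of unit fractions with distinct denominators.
1/17 + 1/2584

Greedy algorithm:
9/152: ceiling(152/9) = 17, use 1/17
1/2584: ceiling(2584/1) = 2584, use 1/2584
Result: 9/152 = 1/17 + 1/2584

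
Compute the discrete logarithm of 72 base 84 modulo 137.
48

Baby-step giant-step with step n = ⌈√137⌉ = 12.
Baby steps 84^j mod 137 (j:value) for j=0..11: 0:1, 1:84, 2:69, 3:42, 4:103, 5:21, 6:120, 7:79, 8:60, 9:108, 10:30, 11:54.
Giant-step multiplier: 84^(-12) ≡ 84^(136-12) = 84^124 ≡ 64 (mod 137).
Giant steps γ_i = 72·64^i mod 137: γ_0=72, γ_1=87, γ_2=88, γ_3=15, γ_4=1 (in table at j=0).
x = i·n + j = 4·12 + 0 = 48.
Check: 84^48 ≡ 72 (mod 137).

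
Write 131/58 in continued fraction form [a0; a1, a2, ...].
[2; 3, 1, 6, 2]

Euclidean algorithm steps:
131 = 2 × 58 + 15
58 = 3 × 15 + 13
15 = 1 × 13 + 2
13 = 6 × 2 + 1
2 = 2 × 1 + 0
Continued fraction: [2; 3, 1, 6, 2]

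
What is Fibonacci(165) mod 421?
2

Matrix identity: Q^n = [[F_(n+1), F_n], [F_n, F_(n-1)]] with Q = [[1,1],[1,0]].
n = 165 = 10100101₂. Square-and-multiply, entries mod 421:
Q^1 = [[1,1],[1,0]]
Q^2 = (Q^1)² = [[2,1],[1,1]]
Q^5 = (Q^2)²·Q = [[8,5],[5,3]]
Q^10 = (Q^5)² = [[89,55],[55,34]]
Q^20 = (Q^10)² = [[0,29],[29,392]]
Q^41 = (Q^20)²·Q = [[0,420],[420,1]]
Q^82 = (Q^41)² = [[1,420],[420,2]]
Q^165 = (Q^82)²·Q = [[420,2],[2,418]]
F_165 mod 421 = Q^165[0][1] = 2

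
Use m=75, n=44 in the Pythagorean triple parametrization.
(3689, 6600, 7561)

Euclid's formula: a = m² - n², b = 2mn, c = m² + n²
m = 75, n = 44
a = 75² - 44² = 5625 - 1936 = 3689
b = 2 × 75 × 44 = 6600
c = 75² + 44² = 5625 + 1936 = 7561
Verification: 3689² + 6600² = 13608721 + 43560000 = 57168721 = 7561² ✓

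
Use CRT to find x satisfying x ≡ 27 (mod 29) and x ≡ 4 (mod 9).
85

Using Chinese Remainder Theorem:
M = 29 × 9 = 261
M1 = 9, M2 = 29
y1 = 9^(-1) mod 29 = 13
y2 = 29^(-1) mod 9 = 5
x = (27×9×13 + 4×29×5) mod 261 = 85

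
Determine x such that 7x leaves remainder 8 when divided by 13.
x ≡ 3 (mod 13)

gcd(7, 13) = 1, which divides 8, so solutions exist.
Find 7^(-1) mod 13 by the extended Euclidean algorithm:
13 = 1 × 7 + 6  ⟹  6 = (1)·13 + (-1)·7
7 = 1 × 6 + 1  ⟹  1 = (-1)·13 + (2)·7
So (2)·7 ≡ 1 (mod 13), i.e. 7^(-1) ≡ 2 (mod 13).
x ≡ 2 × 8 = 16 ≡ 3 (mod 13).
Check: 7 × 3 = 21 ≡ 8 (mod 13).
Unique solution: x ≡ 3 (mod 13)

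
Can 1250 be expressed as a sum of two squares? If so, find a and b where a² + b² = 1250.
5² + 35² (a=5, b=35)

Factorization: 1250 = 2 × 5^4
By Fermat: n is sum of two squares iff every prime p ≡ 3 (mod 4) appears to even power.
All primes ≡ 3 (mod 4) appear to even power.
Search a = 0, 1, 2, … for 1250 - a² a perfect square: first hit at a = 5: 1250 - 25 = 1225 = 35².
1250 = 5² + 35² = 25 + 1225 ✓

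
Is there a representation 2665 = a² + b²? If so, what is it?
8² + 51² (a=8, b=51)

Factorization: 2665 = 5 × 13 × 41
By Fermat: n is sum of two squares iff every prime p ≡ 3 (mod 4) appears to even power.
All primes ≡ 3 (mod 4) appear to even power.
Search a = 0, 1, 2, … for 2665 - a² a perfect square: first hit at a = 8: 2665 - 64 = 2601 = 51².
2665 = 8² + 51² = 64 + 2601 ✓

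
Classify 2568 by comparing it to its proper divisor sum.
abundant

Proper divisors of 2568: sum = 1 + 2 + 3 + 4 + 6 + 8 + 12 + 24 + 107 + 214 + 321 + 428 + 642 + 856 + 1284 = 3912
Since 3912 > 2568, 2568 is abundant.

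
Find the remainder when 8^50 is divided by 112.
64

Repeated squaring. Binary of 50 = 110010.
8^1 ≡ 8 (mod 112); 8^2 ≡ 64 (mod 112); 8^4 ≡ 64 (mod 112); 8^8 ≡ 64 (mod 112); 8^16 ≡ 64 (mod 112); 8^32 ≡ 64 (mod 112)
8^50 = 8^2 × 8^16 × 8^32 ≡ 64 (mod 112)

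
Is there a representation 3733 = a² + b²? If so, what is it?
22² + 57² (a=22, b=57)

Factorization: 3733 = 3733
By Fermat: n is sum of two squares iff every prime p ≡ 3 (mod 4) appears to even power.
All primes ≡ 3 (mod 4) appear to even power.
Search a = 0, 1, 2, … for 3733 - a² a perfect square: first hit at a = 22: 3733 - 484 = 3249 = 57².
3733 = 22² + 57² = 484 + 3249 ✓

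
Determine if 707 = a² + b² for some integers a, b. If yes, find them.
Not possible

Factorization: 707 = 7 × 101
By Fermat: n is sum of two squares iff every prime p ≡ 3 (mod 4) appears to even power.
Prime(s) ≡ 3 (mod 4) with odd exponent: [(7, 1)]
Therefore 707 cannot be expressed as a² + b².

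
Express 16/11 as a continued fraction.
[1; 2, 5]

Euclidean algorithm steps:
16 = 1 × 11 + 5
11 = 2 × 5 + 1
5 = 5 × 1 + 0
Continued fraction: [1; 2, 5]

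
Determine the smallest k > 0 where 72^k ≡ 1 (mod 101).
100

101 is prime, so ord(72) divides φ(101) = 100.
Divisors of 100: 1, 2, 4, 5, 10, 20, 25, 50, 100.
Repeated squaring: 72^1 ≡ 72, 72^2 ≡ 33, 72^4 ≡ 79, 72^8 ≡ 80, 72^16 ≡ 37, 72^32 ≡ 56, 72^64 ≡ 5 (mod 101).
Test 72^d mod 101 for each divisor d in increasing order:
72^1 ≡ 72
72^2 ≡ 33
72^4 ≡ 79
72^5 = 72^4·72^1 ≡ 32
72^10 = 72^8·72^2 ≡ 14
72^20 = 72^16·72^4 ≡ 95
72^25 = 72^16·72^8·72^1 ≡ 10
72^50 = 72^32·72^16·72^2 ≡ 100
72^100 = 72^64·72^32·72^4 ≡ 1  ← first divisor giving 1
The order is 100.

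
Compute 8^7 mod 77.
57

Repeated squaring. Binary of 7 = 111.
8^1 ≡ 8 (mod 77); 8^2 ≡ 64 (mod 77); 8^4 ≡ 15 (mod 77)
8^7 = 8^1 × 8^2 × 8^4 ≡ 57 (mod 77)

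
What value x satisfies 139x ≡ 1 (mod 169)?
107

gcd(139, 169) = 1, so the inverse exists.
Extended Euclidean algorithm on (169, 139):
169 = 1 × 139 + 30  ⟹  30 = (1)·169 + (-1)·139
139 = 4 × 30 + 19  ⟹  19 = (-4)·169 + (5)·139
30 = 1 × 19 + 11  ⟹  11 = (5)·169 + (-6)·139
19 = 1 × 11 + 8  ⟹  8 = (-9)·169 + (11)·139
11 = 1 × 8 + 3  ⟹  3 = (14)·169 + (-17)·139
8 = 2 × 3 + 2  ⟹  2 = (-37)·169 + (45)·139
3 = 1 × 2 + 1  ⟹  1 = (51)·169 + (-62)·139
So (-62)·139 ≡ 1 (mod 169), i.e. 139^(-1) ≡ -62 ≡ 107 (mod 169).
Check: 139 × 107 = 14873 ≡ 1 (mod 169)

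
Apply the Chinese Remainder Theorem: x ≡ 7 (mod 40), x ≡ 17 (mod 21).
647

Using Chinese Remainder Theorem:
M = 40 × 21 = 840
M1 = 21, M2 = 40
y1 = 21^(-1) mod 40 = 21
y2 = 40^(-1) mod 21 = 10
x = (7×21×21 + 17×40×10) mod 840 = 647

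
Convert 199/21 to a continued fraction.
[9; 2, 10]

Euclidean algorithm steps:
199 = 9 × 21 + 10
21 = 2 × 10 + 1
10 = 10 × 1 + 0
Continued fraction: [9; 2, 10]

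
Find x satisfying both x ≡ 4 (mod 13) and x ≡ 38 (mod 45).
173

Using Chinese Remainder Theorem:
M = 13 × 45 = 585
M1 = 45, M2 = 13
y1 = 45^(-1) mod 13 = 11
y2 = 13^(-1) mod 45 = 7
x = (4×45×11 + 38×13×7) mod 585 = 173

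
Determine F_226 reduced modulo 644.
267

Matrix identity: Q^n = [[F_(n+1), F_n], [F_n, F_(n-1)]] with Q = [[1,1],[1,0]].
n = 226 = 11100010₂. Square-and-multiply, entries mod 644:
Q^1 = [[1,1],[1,0]]
Q^3 = (Q^1)²·Q = [[3,2],[2,1]]
Q^7 = (Q^3)²·Q = [[21,13],[13,8]]
Q^14 = (Q^7)² = [[610,377],[377,233]]
Q^28 = (Q^14)² = [[317,319],[319,642]]
Q^56 = (Q^28)² = [[34,21],[21,13]]
Q^113 = (Q^56)²·Q = [[8,309],[309,343]]
Q^226 = (Q^113)² = [[233,267],[267,610]]
F_226 mod 644 = Q^226[0][1] = 267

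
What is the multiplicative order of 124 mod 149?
74

149 is prime, so ord(124) divides φ(149) = 148.
Divisors of 148: 1, 2, 4, 37, 74, 148.
Repeated squaring: 124^1 ≡ 124, 124^2 ≡ 29, 124^4 ≡ 96, 124^8 ≡ 127, 124^16 ≡ 37, 124^32 ≡ 28, 124^64 ≡ 39, 124^128 ≡ 31 (mod 149).
Test 124^d mod 149 for each divisor d in increasing order:
124^1 ≡ 124
124^2 ≡ 29
124^4 ≡ 96
124^37 = 124^32·124^4·124^1 ≡ 148
124^74 = 124^64·124^8·124^2 ≡ 1  ← first divisor giving 1
The order is 74.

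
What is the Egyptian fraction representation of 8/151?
1/19 + 1/2869

Greedy algorithm:
8/151: ceiling(151/8) = 19, use 1/19
1/2869: ceiling(2869/1) = 2869, use 1/2869
Result: 8/151 = 1/19 + 1/2869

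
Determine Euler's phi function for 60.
16

60 = 2^2 × 3 × 5
φ(n) = n × ∏(1 - 1/p) for each prime p dividing n
φ(60) = 60 × (1 - 1/2) × (1 - 1/3) × (1 - 1/5) = 16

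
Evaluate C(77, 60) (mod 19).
0

Using Lucas' theorem:
Write n=77 and k=60 in base 19:
n in base 19: [4, 1]
k in base 19: [3, 3]
C(77,60) mod 19 = ∏ C(n_i, k_i) mod 19
Digit binomials (mod 19): C(4,3) = 4; C(1,3) = 0 (k_i > n_i)
Product: 4 × 0 = 0 ≡ 0 (mod 19)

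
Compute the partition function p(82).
20506255

p(n) counts ways to write n as a sum of positive integers (order ignored).
Euler's pentagonal recurrence: p(k) = p(k-1) + p(k-2) - p(k-5) - p(k-7) + p(k-12) + p(k-15) - ... (offsets j(3j∓1)/2, signs ++--, p(0)=1, p(<0)=0).
DP table for k = 0..81: p(0)=1, p(1)=1, p(2)=2, p(3)=3, p(4)=5, p(5)=7, p(6)=11, p(7)=15, p(8)=22, p(9)=30, p(10)=42, p(11)=56, p(12)=77, p(13)=101, p(14)=135, p(15)=176, p(16)=231, p(17)=297, p(18)=385, p(19)=490, p(20)=627, p(21)=792, p(22)=1002, p(23)=1255, p(24)=1575, p(25)=1958, p(26)=2436, p(27)=3010, p(28)=3718, p(29)=4565, p(30)=5604, p(31)=6842, p(32)=8349, p(33)=10143, p(34)=12310, p(35)=14883, p(36)=17977, p(37)=21637, p(38)=26015, p(39)=31185, p(40)=37338, p(41)=44583, p(42)=53174, p(43)=63261, p(44)=75175, p(45)=89134, p(46)=105558, p(47)=124754, p(48)=147273, p(49)=173525, p(50)=204226, p(51)=239943, p(52)=281589, p(53)=329931, p(54)=386155, p(55)=451276, p(56)=526823, p(57)=614154, p(58)=715220, p(59)=831820, p(60)=966467, p(61)=1121505, p(62)=1300156, p(63)=1505499, p(64)=1741630, p(65)=2012558, p(66)=2323520, p(67)=2679689, p(68)=3087735, p(69)=3554345, p(70)=4087968, p(71)=4697205, p(72)=5392783, p(73)=6185689, p(74)=7089500, p(75)=8118264, p(76)=9289091, p(77)=10619863, p(78)=12132164, p(79)=13848650, p(80)=15796476, p(81)=18004327.
Final step: p(82) = p(81) + p(80) - p(77) - p(75) + p(70) + p(67) - p(60) - p(56) + p(47) + p(42) - p(31) - p(25) + p(12) + p(5)
= 18004327 + 15796476 - 10619863 - 8118264 + 4087968 + 2679689 - 966467 - 526823 + 124754 + 53174 - 6842 - 1958 + 77 + 7
= 20506255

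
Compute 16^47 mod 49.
25

Repeated squaring. Binary of 47 = 101111.
16^1 ≡ 16 (mod 49); 16^2 ≡ 11 (mod 49); 16^4 ≡ 23 (mod 49); 16^8 ≡ 39 (mod 49); 16^16 ≡ 2 (mod 49); 16^32 ≡ 4 (mod 49)
16^47 = 16^1 × 16^2 × 16^4 × 16^8 × 16^32 ≡ 25 (mod 49)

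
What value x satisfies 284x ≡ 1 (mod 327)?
38

gcd(284, 327) = 1, so the inverse exists.
Extended Euclidean algorithm on (327, 284):
327 = 1 × 284 + 43  ⟹  43 = (1)·327 + (-1)·284
284 = 6 × 43 + 26  ⟹  26 = (-6)·327 + (7)·284
43 = 1 × 26 + 17  ⟹  17 = (7)·327 + (-8)·284
26 = 1 × 17 + 9  ⟹  9 = (-13)·327 + (15)·284
17 = 1 × 9 + 8  ⟹  8 = (20)·327 + (-23)·284
9 = 1 × 8 + 1  ⟹  1 = (-33)·327 + (38)·284
So (38)·284 ≡ 1 (mod 327), i.e. 284^(-1) ≡ 38 (mod 327).
Check: 284 × 38 = 10792 ≡ 1 (mod 327)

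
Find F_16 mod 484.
19

Matrix identity: Q^n = [[F_(n+1), F_n], [F_n, F_(n-1)]] with Q = [[1,1],[1,0]].
n = 16 = 10000₂. Square-and-multiply, entries mod 484:
Q^1 = [[1,1],[1,0]]
Q^2 = (Q^1)² = [[2,1],[1,1]]
Q^4 = (Q^2)² = [[5,3],[3,2]]
Q^8 = (Q^4)² = [[34,21],[21,13]]
Q^16 = (Q^8)² = [[145,19],[19,126]]
F_16 mod 484 = Q^16[0][1] = 19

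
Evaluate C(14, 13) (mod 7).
0

Using Lucas' theorem:
Write n=14 and k=13 in base 7:
n in base 7: [2, 0]
k in base 7: [1, 6]
C(14,13) mod 7 = ∏ C(n_i, k_i) mod 7
Digit binomials (mod 7): C(2,1) = 2; C(0,6) = 0 (k_i > n_i)
Product: 2 × 0 = 0 ≡ 0 (mod 7)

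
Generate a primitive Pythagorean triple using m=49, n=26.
(1725, 2548, 3077)

Euclid's formula: a = m² - n², b = 2mn, c = m² + n²
m = 49, n = 26
a = 49² - 26² = 2401 - 676 = 1725
b = 2 × 49 × 26 = 2548
c = 49² + 26² = 2401 + 676 = 3077
Verification: 1725² + 2548² = 2975625 + 6492304 = 9467929 = 3077² ✓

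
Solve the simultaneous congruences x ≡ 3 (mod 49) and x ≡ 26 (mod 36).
1718

Using Chinese Remainder Theorem:
M = 49 × 36 = 1764
M1 = 36, M2 = 49
y1 = 36^(-1) mod 49 = 15
y2 = 49^(-1) mod 36 = 25
x = (3×36×15 + 26×49×25) mod 1764 = 1718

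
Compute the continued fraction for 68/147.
[0; 2, 6, 5, 2]

Euclidean algorithm steps:
68 = 0 × 147 + 68
147 = 2 × 68 + 11
68 = 6 × 11 + 2
11 = 5 × 2 + 1
2 = 2 × 1 + 0
Continued fraction: [0; 2, 6, 5, 2]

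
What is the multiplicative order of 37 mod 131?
130

131 is prime, so ord(37) divides φ(131) = 130.
Divisors of 130: 1, 2, 5, 10, 13, 26, 65, 130.
Repeated squaring: 37^1 ≡ 37, 37^2 ≡ 59, 37^4 ≡ 75, 37^8 ≡ 123, 37^16 ≡ 64, 37^32 ≡ 35, 37^64 ≡ 46, 37^128 ≡ 20 (mod 131).
Test 37^d mod 131 for each divisor d in increasing order:
37^1 ≡ 37
37^2 ≡ 59
37^5 = 37^4·37^1 ≡ 24
37^10 = 37^8·37^2 ≡ 52
37^13 = 37^8·37^4·37^1 ≡ 70
37^26 = 37^16·37^8·37^2 ≡ 53
37^65 = 37^64·37^1 ≡ 130
37^130 = 37^128·37^2 ≡ 1  ← first divisor giving 1
The order is 130.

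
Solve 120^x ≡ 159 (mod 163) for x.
145

Baby-step giant-step with step n = ⌈√163⌉ = 13.
Baby steps 120^j mod 163 (j:value) for j=0..12: 0:1, 1:120, 2:56, 3:37, 4:39, 5:116, 6:65, 7:139, 8:54, 9:123, 10:90, 11:42, 12:150.
Giant-step multiplier: 120^(-13) ≡ 120^(162-13) = 120^149 ≡ 7 (mod 163).
Giant steps γ_i = 159·7^i mod 163: γ_0=159, γ_1=135, γ_2=130, γ_3=95, γ_4=13, γ_5=91, γ_6=148, γ_7=58, γ_8=80, γ_9=71, γ_10=8, γ_11=56 (in table at j=2).
x = i·n + j = 11·13 + 2 = 145.
Check: 120^145 ≡ 159 (mod 163).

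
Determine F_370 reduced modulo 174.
37

Matrix identity: Q^n = [[F_(n+1), F_n], [F_n, F_(n-1)]] with Q = [[1,1],[1,0]].
n = 370 = 101110010₂. Square-and-multiply, entries mod 174:
Q^1 = [[1,1],[1,0]]
Q^2 = (Q^1)² = [[2,1],[1,1]]
Q^5 = (Q^2)²·Q = [[8,5],[5,3]]
Q^11 = (Q^5)²·Q = [[144,89],[89,55]]
Q^23 = (Q^11)²·Q = [[84,121],[121,137]]
Q^46 = (Q^23)² = [[121,119],[119,2]]
Q^92 = (Q^46)² = [[92,21],[21,71]]
Q^185 = (Q^92)²·Q = [[148,31],[31,117]]
Q^370 = (Q^185)² = [[71,37],[37,34]]
F_370 mod 174 = Q^370[0][1] = 37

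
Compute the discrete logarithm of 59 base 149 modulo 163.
27

Baby-step giant-step with step n = ⌈√163⌉ = 13.
Baby steps 149^j mod 163 (j:value) for j=0..12: 0:1, 1:149, 2:33, 3:27, 4:111, 5:76, 6:77, 7:63, 8:96, 9:123, 10:71, 11:147, 12:61.
Giant-step multiplier: 149^(-13) ≡ 149^(162-13) = 149^149 ≡ 117 (mod 163).
Giant steps γ_i = 59·117^i mod 163: γ_0=59, γ_1=57, γ_2=149 (in table at j=1).
x = i·n + j = 2·13 + 1 = 27.
Check: 149^27 ≡ 59 (mod 163).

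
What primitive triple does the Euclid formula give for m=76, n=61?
(2055, 9272, 9497)

Euclid's formula: a = m² - n², b = 2mn, c = m² + n²
m = 76, n = 61
a = 76² - 61² = 5776 - 3721 = 2055
b = 2 × 76 × 61 = 9272
c = 76² + 61² = 5776 + 3721 = 9497
Verification: 2055² + 9272² = 4223025 + 85969984 = 90193009 = 9497² ✓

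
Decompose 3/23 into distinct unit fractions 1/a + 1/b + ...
1/8 + 1/184

Greedy algorithm:
3/23: ceiling(23/3) = 8, use 1/8
1/184: ceiling(184/1) = 184, use 1/184
Result: 3/23 = 1/8 + 1/184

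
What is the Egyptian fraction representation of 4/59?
1/15 + 1/885

Greedy algorithm:
4/59: ceiling(59/4) = 15, use 1/15
1/885: ceiling(885/1) = 885, use 1/885
Result: 4/59 = 1/15 + 1/885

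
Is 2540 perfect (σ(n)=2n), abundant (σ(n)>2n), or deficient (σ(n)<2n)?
abundant

Proper divisors of 2540: sum = 1 + 2 + 4 + 5 + 10 + 20 + 127 + 254 + 508 + 635 + 1270 = 2836
Since 2836 > 2540, 2540 is abundant.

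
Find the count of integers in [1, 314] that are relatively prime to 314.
156

314 = 2 × 157
φ(n) = n × ∏(1 - 1/p) for each prime p dividing n
φ(314) = 314 × (1 - 1/2) × (1 - 1/157) = 156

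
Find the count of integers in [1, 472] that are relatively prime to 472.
232

472 = 2^3 × 59
φ(n) = n × ∏(1 - 1/p) for each prime p dividing n
φ(472) = 472 × (1 - 1/2) × (1 - 1/59) = 232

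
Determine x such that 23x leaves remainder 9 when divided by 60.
x ≡ 3 (mod 60)

gcd(23, 60) = 1, which divides 9, so solutions exist.
Find 23^(-1) mod 60 by the extended Euclidean algorithm:
60 = 2 × 23 + 14  ⟹  14 = (1)·60 + (-2)·23
23 = 1 × 14 + 9  ⟹  9 = (-1)·60 + (3)·23
14 = 1 × 9 + 5  ⟹  5 = (2)·60 + (-5)·23
9 = 1 × 5 + 4  ⟹  4 = (-3)·60 + (8)·23
5 = 1 × 4 + 1  ⟹  1 = (5)·60 + (-13)·23
So (-13)·23 ≡ 1 (mod 60), i.e. 23^(-1) ≡ -13 ≡ 47 (mod 60).
x ≡ 47 × 9 = 423 ≡ 3 (mod 60).
Check: 23 × 3 = 69 ≡ 9 (mod 60).
Unique solution: x ≡ 3 (mod 60)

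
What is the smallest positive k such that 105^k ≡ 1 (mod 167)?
166

167 is prime, so ord(105) divides φ(167) = 166.
Divisors of 166: 1, 2, 83, 166.
Repeated squaring: 105^1 ≡ 105, 105^2 ≡ 3, 105^4 ≡ 9, 105^8 ≡ 81, 105^16 ≡ 48, 105^32 ≡ 133, 105^64 ≡ 154, 105^128 ≡ 2 (mod 167).
Test 105^d mod 167 for each divisor d in increasing order:
105^1 ≡ 105
105^2 ≡ 3
105^83 = 105^64·105^16·105^2·105^1 ≡ 166
105^166 = 105^128·105^32·105^4·105^2 ≡ 1  ← first divisor giving 1
The order is 166.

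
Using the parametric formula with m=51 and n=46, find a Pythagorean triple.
(485, 4692, 4717)

Euclid's formula: a = m² - n², b = 2mn, c = m² + n²
m = 51, n = 46
a = 51² - 46² = 2601 - 2116 = 485
b = 2 × 51 × 46 = 4692
c = 51² + 46² = 2601 + 2116 = 4717
Verification: 485² + 4692² = 235225 + 22014864 = 22250089 = 4717² ✓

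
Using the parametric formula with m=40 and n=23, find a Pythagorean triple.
(1071, 1840, 2129)

Euclid's formula: a = m² - n², b = 2mn, c = m² + n²
m = 40, n = 23
a = 40² - 23² = 1600 - 529 = 1071
b = 2 × 40 × 23 = 1840
c = 40² + 23² = 1600 + 529 = 2129
Verification: 1071² + 1840² = 1147041 + 3385600 = 4532641 = 2129² ✓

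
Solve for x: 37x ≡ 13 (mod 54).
x ≡ 31 (mod 54)

gcd(37, 54) = 1, which divides 13, so solutions exist.
Find 37^(-1) mod 54 by the extended Euclidean algorithm:
54 = 1 × 37 + 17  ⟹  17 = (1)·54 + (-1)·37
37 = 2 × 17 + 3  ⟹  3 = (-2)·54 + (3)·37
17 = 5 × 3 + 2  ⟹  2 = (11)·54 + (-16)·37
3 = 1 × 2 + 1  ⟹  1 = (-13)·54 + (19)·37
So (19)·37 ≡ 1 (mod 54), i.e. 37^(-1) ≡ 19 (mod 54).
x ≡ 19 × 13 = 247 ≡ 31 (mod 54).
Check: 37 × 31 = 1147 ≡ 13 (mod 54).
Unique solution: x ≡ 31 (mod 54)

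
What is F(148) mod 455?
346

Matrix identity: Q^n = [[F_(n+1), F_n], [F_n, F_(n-1)]] with Q = [[1,1],[1,0]].
n = 148 = 10010100₂. Square-and-multiply, entries mod 455:
Q^1 = [[1,1],[1,0]]
Q^2 = (Q^1)² = [[2,1],[1,1]]
Q^4 = (Q^2)² = [[5,3],[3,2]]
Q^9 = (Q^4)²·Q = [[55,34],[34,21]]
Q^18 = (Q^9)² = [[86,309],[309,232]]
Q^37 = (Q^18)²·Q = [[29,47],[47,437]]
Q^74 = (Q^37)² = [[320,62],[62,258]]
Q^148 = (Q^74)² = [[229,346],[346,338]]
F_148 mod 455 = Q^148[0][1] = 346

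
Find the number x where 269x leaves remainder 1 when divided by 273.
68

gcd(269, 273) = 1, so the inverse exists.
Extended Euclidean algorithm on (273, 269):
273 = 1 × 269 + 4  ⟹  4 = (1)·273 + (-1)·269
269 = 67 × 4 + 1  ⟹  1 = (-67)·273 + (68)·269
So (68)·269 ≡ 1 (mod 273), i.e. 269^(-1) ≡ 68 (mod 273).
Check: 269 × 68 = 18292 ≡ 1 (mod 273)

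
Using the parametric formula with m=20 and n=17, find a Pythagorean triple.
(111, 680, 689)

Euclid's formula: a = m² - n², b = 2mn, c = m² + n²
m = 20, n = 17
a = 20² - 17² = 400 - 289 = 111
b = 2 × 20 × 17 = 680
c = 20² + 17² = 400 + 289 = 689
Verification: 111² + 680² = 12321 + 462400 = 474721 = 689² ✓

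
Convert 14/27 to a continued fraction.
[0; 1, 1, 13]

Euclidean algorithm steps:
14 = 0 × 27 + 14
27 = 1 × 14 + 13
14 = 1 × 13 + 1
13 = 13 × 1 + 0
Continued fraction: [0; 1, 1, 13]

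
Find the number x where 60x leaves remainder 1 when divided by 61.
60

gcd(60, 61) = 1, so the inverse exists.
Extended Euclidean algorithm on (61, 60):
61 = 1 × 60 + 1  ⟹  1 = (1)·61 + (-1)·60
So (-1)·60 ≡ 1 (mod 61), i.e. 60^(-1) ≡ -1 ≡ 60 (mod 61).
Check: 60 × 60 = 3600 ≡ 1 (mod 61)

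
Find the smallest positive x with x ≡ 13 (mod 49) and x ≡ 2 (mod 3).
62

Using Chinese Remainder Theorem:
M = 49 × 3 = 147
M1 = 3, M2 = 49
y1 = 3^(-1) mod 49 = 33
y2 = 49^(-1) mod 3 = 1
x = (13×3×33 + 2×49×1) mod 147 = 62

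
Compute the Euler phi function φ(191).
190

191 = 191
φ(n) = n × ∏(1 - 1/p) for each prime p dividing n
φ(191) = 191 × (1 - 1/191) = 190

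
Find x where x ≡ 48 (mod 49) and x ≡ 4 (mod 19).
783

Using Chinese Remainder Theorem:
M = 49 × 19 = 931
M1 = 19, M2 = 49
y1 = 19^(-1) mod 49 = 31
y2 = 49^(-1) mod 19 = 7
x = (48×19×31 + 4×49×7) mod 931 = 783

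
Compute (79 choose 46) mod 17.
0

Using Lucas' theorem:
Write n=79 and k=46 in base 17:
n in base 17: [4, 11]
k in base 17: [2, 12]
C(79,46) mod 17 = ∏ C(n_i, k_i) mod 17
Digit binomials (mod 17): C(4,2) = 6; C(11,12) = 0 (k_i > n_i)
Product: 6 × 0 = 0 ≡ 0 (mod 17)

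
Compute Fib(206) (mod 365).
38

Matrix identity: Q^n = [[F_(n+1), F_n], [F_n, F_(n-1)]] with Q = [[1,1],[1,0]].
n = 206 = 11001110₂. Square-and-multiply, entries mod 365:
Q^1 = [[1,1],[1,0]]
Q^3 = (Q^1)²·Q = [[3,2],[2,1]]
Q^6 = (Q^3)² = [[13,8],[8,5]]
Q^12 = (Q^6)² = [[233,144],[144,89]]
Q^25 = (Q^12)²·Q = [[213,200],[200,13]]
Q^51 = (Q^25)²·Q = [[264,324],[324,305]]
Q^103 = (Q^51)²·Q = [[233,202],[202,31]]
Q^206 = (Q^103)² = [[193,38],[38,155]]
F_206 mod 365 = Q^206[0][1] = 38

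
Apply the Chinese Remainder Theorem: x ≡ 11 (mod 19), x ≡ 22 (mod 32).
182

Using Chinese Remainder Theorem:
M = 19 × 32 = 608
M1 = 32, M2 = 19
y1 = 32^(-1) mod 19 = 3
y2 = 19^(-1) mod 32 = 27
x = (11×32×3 + 22×19×27) mod 608 = 182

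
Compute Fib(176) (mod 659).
135

Matrix identity: Q^n = [[F_(n+1), F_n], [F_n, F_(n-1)]] with Q = [[1,1],[1,0]].
n = 176 = 10110000₂. Square-and-multiply, entries mod 659:
Q^1 = [[1,1],[1,0]]
Q^2 = (Q^1)² = [[2,1],[1,1]]
Q^5 = (Q^2)²·Q = [[8,5],[5,3]]
Q^11 = (Q^5)²·Q = [[144,89],[89,55]]
Q^22 = (Q^11)² = [[320,577],[577,402]]
Q^44 = (Q^22)² = [[389,106],[106,283]]
Q^88 = (Q^44)² = [[443,60],[60,383]]
Q^176 = (Q^88)² = [[172,135],[135,37]]
F_176 mod 659 = Q^176[0][1] = 135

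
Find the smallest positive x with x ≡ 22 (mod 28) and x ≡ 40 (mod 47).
134

Using Chinese Remainder Theorem:
M = 28 × 47 = 1316
M1 = 47, M2 = 28
y1 = 47^(-1) mod 28 = 3
y2 = 28^(-1) mod 47 = 42
x = (22×47×3 + 40×28×42) mod 1316 = 134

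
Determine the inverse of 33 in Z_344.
73

gcd(33, 344) = 1, so the inverse exists.
Extended Euclidean algorithm on (344, 33):
344 = 10 × 33 + 14  ⟹  14 = (1)·344 + (-10)·33
33 = 2 × 14 + 5  ⟹  5 = (-2)·344 + (21)·33
14 = 2 × 5 + 4  ⟹  4 = (5)·344 + (-52)·33
5 = 1 × 4 + 1  ⟹  1 = (-7)·344 + (73)·33
So (73)·33 ≡ 1 (mod 344), i.e. 33^(-1) ≡ 73 (mod 344).
Check: 33 × 73 = 2409 ≡ 1 (mod 344)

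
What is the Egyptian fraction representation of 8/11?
1/2 + 1/5 + 1/37 + 1/4070

Greedy algorithm:
8/11: ceiling(11/8) = 2, use 1/2
5/22: ceiling(22/5) = 5, use 1/5
3/110: ceiling(110/3) = 37, use 1/37
1/4070: ceiling(4070/1) = 4070, use 1/4070
Result: 8/11 = 1/2 + 1/5 + 1/37 + 1/4070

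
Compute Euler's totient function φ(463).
462

463 = 463
φ(n) = n × ∏(1 - 1/p) for each prime p dividing n
φ(463) = 463 × (1 - 1/463) = 462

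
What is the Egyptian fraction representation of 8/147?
1/19 + 1/559 + 1/780644 + 1/1218809328828

Greedy algorithm:
8/147: ceiling(147/8) = 19, use 1/19
5/2793: ceiling(2793/5) = 559, use 1/559
2/1561287: ceiling(1561287/2) = 780644, use 1/780644
1/1218809328828: ceiling(1218809328828/1) = 1218809328828, use 1/1218809328828
Result: 8/147 = 1/19 + 1/559 + 1/780644 + 1/1218809328828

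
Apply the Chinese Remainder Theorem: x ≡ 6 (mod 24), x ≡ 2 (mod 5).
102

Using Chinese Remainder Theorem:
M = 24 × 5 = 120
M1 = 5, M2 = 24
y1 = 5^(-1) mod 24 = 5
y2 = 24^(-1) mod 5 = 4
x = (6×5×5 + 2×24×4) mod 120 = 102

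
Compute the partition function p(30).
5604

p(n) counts ways to write n as a sum of positive integers (order ignored).
Euler's pentagonal recurrence: p(k) = p(k-1) + p(k-2) - p(k-5) - p(k-7) + p(k-12) + p(k-15) - ... (offsets j(3j∓1)/2, signs ++--, p(0)=1, p(<0)=0).
DP table for k = 0..29: p(0)=1, p(1)=1, p(2)=2, p(3)=3, p(4)=5, p(5)=7, p(6)=11, p(7)=15, p(8)=22, p(9)=30, p(10)=42, p(11)=56, p(12)=77, p(13)=101, p(14)=135, p(15)=176, p(16)=231, p(17)=297, p(18)=385, p(19)=490, p(20)=627, p(21)=792, p(22)=1002, p(23)=1255, p(24)=1575, p(25)=1958, p(26)=2436, p(27)=3010, p(28)=3718, p(29)=4565.
Final step: p(30) = p(29) + p(28) - p(25) - p(23) + p(18) + p(15) - p(8) - p(4)
= 4565 + 3718 - 1958 - 1255 + 385 + 176 - 22 - 5
= 5604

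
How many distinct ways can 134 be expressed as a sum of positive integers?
8149040695

p(n) counts ways to write n as a sum of positive integers (order ignored).
Euler's pentagonal recurrence: p(k) = p(k-1) + p(k-2) - p(k-5) - p(k-7) + p(k-12) + p(k-15) - ... (offsets j(3j∓1)/2, signs ++--, p(0)=1, p(<0)=0).
DP table for k = 0..133: p(0)=1, p(1)=1, p(2)=2, p(3)=3, p(4)=5, p(5)=7, p(6)=11, p(7)=15, p(8)=22, p(9)=30, p(10)=42, p(11)=56, p(12)=77, p(13)=101, p(14)=135, p(15)=176, p(16)=231, p(17)=297, p(18)=385, p(19)=490, p(20)=627, p(21)=792, p(22)=1002, p(23)=1255, p(24)=1575, p(25)=1958, p(26)=2436, p(27)=3010, p(28)=3718, p(29)=4565, p(30)=5604, p(31)=6842, p(32)=8349, p(33)=10143, p(34)=12310, p(35)=14883, p(36)=17977, p(37)=21637, p(38)=26015, p(39)=31185, p(40)=37338, p(41)=44583, p(42)=53174, p(43)=63261, p(44)=75175, p(45)=89134, p(46)=105558, p(47)=124754, p(48)=147273, p(49)=173525, p(50)=204226, p(51)=239943, p(52)=281589, p(53)=329931, p(54)=386155, p(55)=451276, p(56)=526823, p(57)=614154, p(58)=715220, p(59)=831820, p(60)=966467, p(61)=1121505, p(62)=1300156, p(63)=1505499, p(64)=1741630, p(65)=2012558, p(66)=2323520, p(67)=2679689, p(68)=3087735, p(69)=3554345, p(70)=4087968, p(71)=4697205, p(72)=5392783, p(73)=6185689, p(74)=7089500, p(75)=8118264, p(76)=9289091, p(77)=10619863, p(78)=12132164, p(79)=13848650, p(80)=15796476, p(81)=18004327, p(82)=20506255, p(83)=23338469, p(84)=26543660, p(85)=30167357, p(86)=34262962, p(87)=38887673, p(88)=44108109, p(89)=49995925, p(90)=56634173, p(91)=64112359, p(92)=72533807, p(93)=82010177, p(94)=92669720, p(95)=104651419, p(96)=118114304, p(97)=133230930, p(98)=150198136, p(99)=169229875, p(100)=190569292, p(101)=214481126, p(102)=241265379, p(103)=271248950, p(104)=304801365, p(105)=342325709, p(106)=384276336, p(107)=431149389, p(108)=483502844, p(109)=541946240, p(110)=607163746, p(111)=679903203, p(112)=761002156, p(113)=851376628, p(114)=952050665, p(115)=1064144451, p(116)=1188908248, p(117)=1327710076, p(118)=1482074143, p(119)=1653668665, p(120)=1844349560, p(121)=2056148051, p(122)=2291320912, p(123)=2552338241, p(124)=2841940500, p(125)=3163127352, p(126)=3519222692, p(127)=3913864295, p(128)=4351078600, p(129)=4835271870, p(130)=5371315400, p(131)=5964539504, p(132)=6620830889, p(133)=7346629512.
Final step: p(134) = p(133) + p(132) - p(129) - p(127) + p(122) + p(119) - p(112) - p(108) + p(99) + p(94) - p(83) - p(77) + p(64) + p(57) - p(42) - p(34) + p(17) + p(8)
= 7346629512 + 6620830889 - 4835271870 - 3913864295 + 2291320912 + 1653668665 - 761002156 - 483502844 + 169229875 + 92669720 - 23338469 - 10619863 + 1741630 + 614154 - 53174 - 12310 + 297 + 22
= 8149040695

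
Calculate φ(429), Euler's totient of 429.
240

429 = 3 × 11 × 13
φ(n) = n × ∏(1 - 1/p) for each prime p dividing n
φ(429) = 429 × (1 - 1/3) × (1 - 1/11) × (1 - 1/13) = 240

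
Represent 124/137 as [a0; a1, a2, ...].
[0; 1, 9, 1, 1, 6]

Euclidean algorithm steps:
124 = 0 × 137 + 124
137 = 1 × 124 + 13
124 = 9 × 13 + 7
13 = 1 × 7 + 6
7 = 1 × 6 + 1
6 = 6 × 1 + 0
Continued fraction: [0; 1, 9, 1, 1, 6]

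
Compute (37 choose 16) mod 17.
0

Using Lucas' theorem:
Write n=37 and k=16 in base 17:
n in base 17: [2, 3]
k in base 17: [0, 16]
C(37,16) mod 17 = ∏ C(n_i, k_i) mod 17
Digit binomials (mod 17): C(2,0) = 1; C(3,16) = 0 (k_i > n_i)
Product: 1 × 0 = 0 ≡ 0 (mod 17)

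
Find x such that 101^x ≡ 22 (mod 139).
127

Baby-step giant-step with step n = ⌈√139⌉ = 12.
Baby steps 101^j mod 139 (j:value) for j=0..11: 0:1, 1:101, 2:54, 3:33, 4:136, 5:114, 6:116, 7:40, 8:9, 9:75, 10:69, 11:19.
Giant-step multiplier: 101^(-12) ≡ 101^(138-12) = 101^126 ≡ 36 (mod 139).
Giant steps γ_i = 22·36^i mod 139: γ_0=22, γ_1=97, γ_2=17, γ_3=56, γ_4=70, γ_5=18, γ_6=92, γ_7=115, γ_8=109, γ_9=32, γ_10=40 (in table at j=7).
x = i·n + j = 10·12 + 7 = 127.
Check: 101^127 ≡ 22 (mod 139).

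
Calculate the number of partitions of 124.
2841940500

p(n) counts ways to write n as a sum of positive integers (order ignored).
Euler's pentagonal recurrence: p(k) = p(k-1) + p(k-2) - p(k-5) - p(k-7) + p(k-12) + p(k-15) - ... (offsets j(3j∓1)/2, signs ++--, p(0)=1, p(<0)=0).
DP table for k = 0..123: p(0)=1, p(1)=1, p(2)=2, p(3)=3, p(4)=5, p(5)=7, p(6)=11, p(7)=15, p(8)=22, p(9)=30, p(10)=42, p(11)=56, p(12)=77, p(13)=101, p(14)=135, p(15)=176, p(16)=231, p(17)=297, p(18)=385, p(19)=490, p(20)=627, p(21)=792, p(22)=1002, p(23)=1255, p(24)=1575, p(25)=1958, p(26)=2436, p(27)=3010, p(28)=3718, p(29)=4565, p(30)=5604, p(31)=6842, p(32)=8349, p(33)=10143, p(34)=12310, p(35)=14883, p(36)=17977, p(37)=21637, p(38)=26015, p(39)=31185, p(40)=37338, p(41)=44583, p(42)=53174, p(43)=63261, p(44)=75175, p(45)=89134, p(46)=105558, p(47)=124754, p(48)=147273, p(49)=173525, p(50)=204226, p(51)=239943, p(52)=281589, p(53)=329931, p(54)=386155, p(55)=451276, p(56)=526823, p(57)=614154, p(58)=715220, p(59)=831820, p(60)=966467, p(61)=1121505, p(62)=1300156, p(63)=1505499, p(64)=1741630, p(65)=2012558, p(66)=2323520, p(67)=2679689, p(68)=3087735, p(69)=3554345, p(70)=4087968, p(71)=4697205, p(72)=5392783, p(73)=6185689, p(74)=7089500, p(75)=8118264, p(76)=9289091, p(77)=10619863, p(78)=12132164, p(79)=13848650, p(80)=15796476, p(81)=18004327, p(82)=20506255, p(83)=23338469, p(84)=26543660, p(85)=30167357, p(86)=34262962, p(87)=38887673, p(88)=44108109, p(89)=49995925, p(90)=56634173, p(91)=64112359, p(92)=72533807, p(93)=82010177, p(94)=92669720, p(95)=104651419, p(96)=118114304, p(97)=133230930, p(98)=150198136, p(99)=169229875, p(100)=190569292, p(101)=214481126, p(102)=241265379, p(103)=271248950, p(104)=304801365, p(105)=342325709, p(106)=384276336, p(107)=431149389, p(108)=483502844, p(109)=541946240, p(110)=607163746, p(111)=679903203, p(112)=761002156, p(113)=851376628, p(114)=952050665, p(115)=1064144451, p(116)=1188908248, p(117)=1327710076, p(118)=1482074143, p(119)=1653668665, p(120)=1844349560, p(121)=2056148051, p(122)=2291320912, p(123)=2552338241.
Final step: p(124) = p(123) + p(122) - p(119) - p(117) + p(112) + p(109) - p(102) - p(98) + p(89) + p(84) - p(73) - p(67) + p(54) + p(47) - p(32) - p(24) + p(7)
= 2552338241 + 2291320912 - 1653668665 - 1327710076 + 761002156 + 541946240 - 241265379 - 150198136 + 49995925 + 26543660 - 6185689 - 2679689 + 386155 + 124754 - 8349 - 1575 + 15
= 2841940500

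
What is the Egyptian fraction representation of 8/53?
1/7 + 1/124 + 1/46004

Greedy algorithm:
8/53: ceiling(53/8) = 7, use 1/7
3/371: ceiling(371/3) = 124, use 1/124
1/46004: ceiling(46004/1) = 46004, use 1/46004
Result: 8/53 = 1/7 + 1/124 + 1/46004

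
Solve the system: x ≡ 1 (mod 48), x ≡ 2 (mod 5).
97

Using Chinese Remainder Theorem:
M = 48 × 5 = 240
M1 = 5, M2 = 48
y1 = 5^(-1) mod 48 = 29
y2 = 48^(-1) mod 5 = 2
x = (1×5×29 + 2×48×2) mod 240 = 97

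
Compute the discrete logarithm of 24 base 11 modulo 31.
11

Baby-step giant-step with step n = ⌈√31⌉ = 6.
Baby steps 11^j mod 31 (j:value) for j=0..5: 0:1, 1:11, 2:28, 3:29, 4:9, 5:6.
Giant-step multiplier: 11^(-6) ≡ 11^(30-6) = 11^24 ≡ 8 (mod 31).
Giant steps γ_i = 24·8^i mod 31: γ_0=24, γ_1=6 (in table at j=5).
x = i·n + j = 1·6 + 5 = 11.
Check: 11^11 ≡ 24 (mod 31).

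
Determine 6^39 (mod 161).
104

Repeated squaring. Binary of 39 = 100111.
6^1 ≡ 6 (mod 161); 6^2 ≡ 36 (mod 161); 6^4 ≡ 8 (mod 161); 6^8 ≡ 64 (mod 161); 6^16 ≡ 71 (mod 161); 6^32 ≡ 50 (mod 161)
6^39 = 6^1 × 6^2 × 6^4 × 6^32 ≡ 104 (mod 161)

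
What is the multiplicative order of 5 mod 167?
166

167 is prime, so ord(5) divides φ(167) = 166.
Divisors of 166: 1, 2, 83, 166.
Repeated squaring: 5^1 ≡ 5, 5^2 ≡ 25, 5^4 ≡ 124, 5^8 ≡ 12, 5^16 ≡ 144, 5^32 ≡ 28, 5^64 ≡ 116, 5^128 ≡ 96 (mod 167).
Test 5^d mod 167 for each divisor d in increasing order:
5^1 ≡ 5
5^2 ≡ 25
5^83 = 5^64·5^16·5^2·5^1 ≡ 166
5^166 = 5^128·5^32·5^4·5^2 ≡ 1  ← first divisor giving 1
The order is 166.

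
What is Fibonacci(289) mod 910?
99

Matrix identity: Q^n = [[F_(n+1), F_n], [F_n, F_(n-1)]] with Q = [[1,1],[1,0]].
n = 289 = 100100001₂. Square-and-multiply, entries mod 910:
Q^1 = [[1,1],[1,0]]
Q^2 = (Q^1)² = [[2,1],[1,1]]
Q^4 = (Q^2)² = [[5,3],[3,2]]
Q^9 = (Q^4)²·Q = [[55,34],[34,21]]
Q^18 = (Q^9)² = [[541,764],[764,687]]
Q^36 = (Q^18)² = [[47,892],[892,65]]
Q^72 = (Q^36)² = [[713,714],[714,909]]
Q^144 = (Q^72)² = [[785,588],[588,197]]
Q^289 = (Q^144)²·Q = [[575,99],[99,476]]
F_289 mod 910 = Q^289[0][1] = 99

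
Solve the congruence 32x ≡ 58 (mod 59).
x ≡ 35 (mod 59)

gcd(32, 59) = 1, which divides 58, so solutions exist.
Find 32^(-1) mod 59 by the extended Euclidean algorithm:
59 = 1 × 32 + 27  ⟹  27 = (1)·59 + (-1)·32
32 = 1 × 27 + 5  ⟹  5 = (-1)·59 + (2)·32
27 = 5 × 5 + 2  ⟹  2 = (6)·59 + (-11)·32
5 = 2 × 2 + 1  ⟹  1 = (-13)·59 + (24)·32
So (24)·32 ≡ 1 (mod 59), i.e. 32^(-1) ≡ 24 (mod 59).
x ≡ 24 × 58 = 1392 ≡ 35 (mod 59).
Check: 32 × 35 = 1120 ≡ 58 (mod 59).
Unique solution: x ≡ 35 (mod 59)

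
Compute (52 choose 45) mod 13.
0

Using Lucas' theorem:
Write n=52 and k=45 in base 13:
n in base 13: [4, 0]
k in base 13: [3, 6]
C(52,45) mod 13 = ∏ C(n_i, k_i) mod 13
Digit binomials (mod 13): C(4,3) = 4; C(0,6) = 0 (k_i > n_i)
Product: 4 × 0 = 0 ≡ 0 (mod 13)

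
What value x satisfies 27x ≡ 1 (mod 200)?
163

gcd(27, 200) = 1, so the inverse exists.
Extended Euclidean algorithm on (200, 27):
200 = 7 × 27 + 11  ⟹  11 = (1)·200 + (-7)·27
27 = 2 × 11 + 5  ⟹  5 = (-2)·200 + (15)·27
11 = 2 × 5 + 1  ⟹  1 = (5)·200 + (-37)·27
So (-37)·27 ≡ 1 (mod 200), i.e. 27^(-1) ≡ -37 ≡ 163 (mod 200).
Check: 27 × 163 = 4401 ≡ 1 (mod 200)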